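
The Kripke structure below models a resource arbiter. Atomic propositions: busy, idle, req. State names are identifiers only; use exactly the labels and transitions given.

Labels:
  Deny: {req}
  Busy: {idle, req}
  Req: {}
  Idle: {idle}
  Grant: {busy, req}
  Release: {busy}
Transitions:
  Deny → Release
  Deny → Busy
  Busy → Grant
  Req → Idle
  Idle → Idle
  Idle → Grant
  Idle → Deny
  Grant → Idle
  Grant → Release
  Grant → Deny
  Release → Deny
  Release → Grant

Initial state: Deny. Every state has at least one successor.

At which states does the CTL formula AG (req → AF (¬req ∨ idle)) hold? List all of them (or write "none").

{Deny, Busy, Req, Idle, Grant, Release}

States satisfying req → AF (¬req ∨ idle): {Deny, Busy, Req, Idle, Grant, Release}.
States satisfying AG (req → AF (¬req ∨ idle)): {Deny, Busy, Req, Idle, Grant, Release}.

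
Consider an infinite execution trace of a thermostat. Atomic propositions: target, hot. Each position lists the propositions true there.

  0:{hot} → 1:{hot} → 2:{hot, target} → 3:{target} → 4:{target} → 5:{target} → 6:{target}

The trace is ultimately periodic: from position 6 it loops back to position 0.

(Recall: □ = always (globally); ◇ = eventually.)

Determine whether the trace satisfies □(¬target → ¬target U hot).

¬target → ¬target U hot holds at every position 0..6, and those are all positions ever visited, so □(¬target → ¬target U hot) holds.
Positions where ¬target holds: 0, 1.
Check ¬target U hot at each: 0→ok, 1→ok.

Satisfied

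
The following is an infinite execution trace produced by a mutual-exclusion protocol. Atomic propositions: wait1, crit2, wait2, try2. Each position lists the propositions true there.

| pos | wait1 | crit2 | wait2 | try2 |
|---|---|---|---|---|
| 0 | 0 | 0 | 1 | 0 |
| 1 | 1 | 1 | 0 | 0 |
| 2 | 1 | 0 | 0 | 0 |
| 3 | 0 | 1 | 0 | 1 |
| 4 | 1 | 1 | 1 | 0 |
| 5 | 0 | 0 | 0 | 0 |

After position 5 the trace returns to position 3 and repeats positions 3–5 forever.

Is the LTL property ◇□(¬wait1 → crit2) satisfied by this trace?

Violated

□(¬wait1 → crit2) is false at every position 0..5, so it never becomes true and ◇□(¬wait1 → crit2) fails.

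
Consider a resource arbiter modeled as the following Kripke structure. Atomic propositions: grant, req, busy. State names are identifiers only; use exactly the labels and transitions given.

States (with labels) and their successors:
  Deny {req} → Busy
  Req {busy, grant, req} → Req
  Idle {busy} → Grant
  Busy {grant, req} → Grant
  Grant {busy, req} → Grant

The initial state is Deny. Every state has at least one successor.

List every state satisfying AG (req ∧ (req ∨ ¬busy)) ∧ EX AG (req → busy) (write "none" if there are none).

States satisfying req ∧ (req ∨ ¬busy): {Deny, Req, Busy, Grant}.
States satisfying AG (req ∧ (req ∨ ¬busy)): {Deny, Req, Busy, Grant}.
States satisfying AG (req → busy): {Req, Idle, Grant}.
States satisfying EX AG (req → busy): {Req, Idle, Busy, Grant}.
States satisfying AG (req ∧ (req ∨ ¬busy)) ∧ EX AG (req → busy): {Req, Busy, Grant}.

{Req, Busy, Grant}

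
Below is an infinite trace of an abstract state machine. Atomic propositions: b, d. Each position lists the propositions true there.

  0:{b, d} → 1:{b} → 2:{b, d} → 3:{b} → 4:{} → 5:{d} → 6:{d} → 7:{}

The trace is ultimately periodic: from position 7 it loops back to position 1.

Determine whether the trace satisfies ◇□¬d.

□¬d is false at every position 0..7, so it never becomes true and ◇□¬d fails.

Violated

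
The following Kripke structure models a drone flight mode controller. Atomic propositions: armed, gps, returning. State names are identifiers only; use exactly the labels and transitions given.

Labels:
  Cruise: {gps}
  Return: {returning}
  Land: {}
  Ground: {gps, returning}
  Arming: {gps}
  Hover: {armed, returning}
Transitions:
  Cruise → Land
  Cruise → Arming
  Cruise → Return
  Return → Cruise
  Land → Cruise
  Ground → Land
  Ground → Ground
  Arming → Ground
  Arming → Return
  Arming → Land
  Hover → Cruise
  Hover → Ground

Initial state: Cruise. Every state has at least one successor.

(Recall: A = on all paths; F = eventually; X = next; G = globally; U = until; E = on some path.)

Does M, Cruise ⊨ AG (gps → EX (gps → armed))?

Yes

States satisfying gps → EX (gps → armed): {Cruise, Return, Land, Ground, Arming, Hover}.
States satisfying AG (gps → EX (gps → armed)): {Cruise, Return, Land, Ground, Arming, Hover}.
Every state reachable from Cruise satisfies gps → EX (gps → armed).
Cruise ∈ Sat(AG (gps → EX (gps → armed))).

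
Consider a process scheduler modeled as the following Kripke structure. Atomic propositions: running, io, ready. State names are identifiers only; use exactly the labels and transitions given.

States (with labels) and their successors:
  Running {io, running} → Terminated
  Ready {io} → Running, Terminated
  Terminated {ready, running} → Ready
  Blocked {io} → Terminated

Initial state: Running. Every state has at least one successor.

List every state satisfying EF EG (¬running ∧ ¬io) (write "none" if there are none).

States satisfying EG (¬running ∧ ¬io): ∅.
States satisfying EF EG (¬running ∧ ¬io): ∅.

none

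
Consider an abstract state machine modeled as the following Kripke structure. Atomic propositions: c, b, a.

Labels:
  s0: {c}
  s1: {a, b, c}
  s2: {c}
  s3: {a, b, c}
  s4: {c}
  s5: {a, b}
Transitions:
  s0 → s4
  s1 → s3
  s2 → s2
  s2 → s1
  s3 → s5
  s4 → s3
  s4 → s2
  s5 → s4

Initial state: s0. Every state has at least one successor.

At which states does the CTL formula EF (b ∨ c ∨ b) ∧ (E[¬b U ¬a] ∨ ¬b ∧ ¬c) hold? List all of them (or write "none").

{s0, s2, s4}

States satisfying b ∨ c ∨ b: {s0, s1, s2, s3, s4, s5}.
States satisfying EF (b ∨ c ∨ b): {s0, s1, s2, s3, s4, s5}.
States satisfying ¬b: {s0, s2, s4}.
States satisfying ¬a: {s0, s2, s4}.
States satisfying E[¬b U ¬a]: {s0, s2, s4}.
States satisfying ¬c: {s5}.
States satisfying ¬b ∧ ¬c: ∅.
States satisfying E[¬b U ¬a] ∨ ¬b ∧ ¬c: {s0, s2, s4}.
States satisfying EF (b ∨ c ∨ b) ∧ (E[¬b U ¬a] ∨ ¬b ∧ ¬c): {s0, s2, s4}.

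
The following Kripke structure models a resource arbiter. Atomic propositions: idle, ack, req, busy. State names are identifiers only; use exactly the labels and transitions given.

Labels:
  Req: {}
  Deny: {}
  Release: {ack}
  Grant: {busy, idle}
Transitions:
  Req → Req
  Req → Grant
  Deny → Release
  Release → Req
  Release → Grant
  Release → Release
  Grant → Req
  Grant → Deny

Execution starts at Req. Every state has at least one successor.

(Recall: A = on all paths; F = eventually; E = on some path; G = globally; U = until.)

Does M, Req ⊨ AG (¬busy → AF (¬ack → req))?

Violated

States satisfying ¬busy → AF (¬ack → req): {Deny, Release, Grant}.
States satisfying AG (¬busy → AF (¬ack → req)): ∅.
Req is reachable from Req and violates ¬busy → AF (¬ack → req), so AG fails at Req.
Req ∉ Sat(AG (¬busy → AF (¬ack → req))).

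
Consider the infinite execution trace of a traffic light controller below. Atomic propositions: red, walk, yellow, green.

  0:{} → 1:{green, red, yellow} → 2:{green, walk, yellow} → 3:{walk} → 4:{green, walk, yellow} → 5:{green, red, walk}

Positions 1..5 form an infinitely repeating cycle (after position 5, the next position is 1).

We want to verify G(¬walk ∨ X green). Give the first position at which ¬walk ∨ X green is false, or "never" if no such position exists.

Check ¬walk ∨ X green at each position in order: 0 ✓, 1 ✓.
At position 2 the labels are {green, walk, yellow} and the next position 3 has {walk}, so ¬walk ∨ X green is false there. This is the first violation.

2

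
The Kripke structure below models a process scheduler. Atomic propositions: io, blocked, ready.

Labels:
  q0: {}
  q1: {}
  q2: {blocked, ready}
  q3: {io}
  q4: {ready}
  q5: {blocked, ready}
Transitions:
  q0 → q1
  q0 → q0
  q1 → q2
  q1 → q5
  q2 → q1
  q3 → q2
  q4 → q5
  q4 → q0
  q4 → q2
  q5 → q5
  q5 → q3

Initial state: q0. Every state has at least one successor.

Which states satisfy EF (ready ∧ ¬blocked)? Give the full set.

States satisfying ready ∧ ¬blocked: {q4}.
States satisfying EF (ready ∧ ¬blocked): {q4}.

{q4}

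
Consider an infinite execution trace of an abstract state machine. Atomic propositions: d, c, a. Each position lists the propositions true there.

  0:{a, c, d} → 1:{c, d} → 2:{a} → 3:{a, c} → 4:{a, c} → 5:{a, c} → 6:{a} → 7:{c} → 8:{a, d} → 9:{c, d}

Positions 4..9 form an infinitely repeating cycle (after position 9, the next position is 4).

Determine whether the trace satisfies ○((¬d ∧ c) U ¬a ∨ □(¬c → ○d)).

The position after 0 is 1; (¬d ∧ c) U ¬a ∨ □(¬c → ○d) is true there.

Holds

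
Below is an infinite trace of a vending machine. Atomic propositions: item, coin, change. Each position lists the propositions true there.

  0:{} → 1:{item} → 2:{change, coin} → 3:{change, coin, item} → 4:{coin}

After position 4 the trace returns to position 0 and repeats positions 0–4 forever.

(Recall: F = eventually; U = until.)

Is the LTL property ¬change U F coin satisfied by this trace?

Walking from position 0: F coin first holds at position 0, and ¬change holds at every earlier position along the way, so ¬change U F coin holds.

Holds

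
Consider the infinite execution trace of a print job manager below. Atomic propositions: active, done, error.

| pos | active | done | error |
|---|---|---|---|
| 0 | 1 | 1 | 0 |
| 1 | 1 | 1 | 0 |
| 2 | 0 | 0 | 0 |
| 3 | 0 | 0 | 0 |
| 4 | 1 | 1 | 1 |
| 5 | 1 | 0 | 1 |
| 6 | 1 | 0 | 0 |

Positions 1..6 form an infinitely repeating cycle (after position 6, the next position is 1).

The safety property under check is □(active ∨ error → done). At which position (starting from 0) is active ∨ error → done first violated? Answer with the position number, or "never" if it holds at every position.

5

Check active ∨ error → done at each position in order: 0 ✓, 1 ✓, 2 ✓, 3 ✓, 4 ✓.
At position 5 the labels are {active, error}, so active ∨ error → done is false there. This is the first violation.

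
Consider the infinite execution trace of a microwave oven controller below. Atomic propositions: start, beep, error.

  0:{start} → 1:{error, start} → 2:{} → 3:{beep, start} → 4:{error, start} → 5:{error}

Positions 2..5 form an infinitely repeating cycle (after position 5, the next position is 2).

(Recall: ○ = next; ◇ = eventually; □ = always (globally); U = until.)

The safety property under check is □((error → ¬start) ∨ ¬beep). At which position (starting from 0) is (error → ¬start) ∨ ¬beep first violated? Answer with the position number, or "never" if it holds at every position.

(error → ¬start) ∨ ¬beep holds at every position 0..5, and those are all the positions the trace ever visits, so the invariant □((error → ¬start) ∨ ¬beep) is never violated.

never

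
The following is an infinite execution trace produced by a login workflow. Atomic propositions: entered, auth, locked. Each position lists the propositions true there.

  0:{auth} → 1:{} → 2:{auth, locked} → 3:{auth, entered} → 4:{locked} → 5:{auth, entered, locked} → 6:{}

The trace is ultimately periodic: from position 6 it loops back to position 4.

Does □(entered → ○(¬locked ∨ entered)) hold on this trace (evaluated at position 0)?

No

entered → ○(¬locked ∨ entered) must hold at every position from 0 onward. It fails at position 3, so □(entered → ○(¬locked ∨ entered)) is false.
Positions where entered holds: 3, 5.
Check ○(¬locked ∨ entered) at each: 3→fails, 5→ok.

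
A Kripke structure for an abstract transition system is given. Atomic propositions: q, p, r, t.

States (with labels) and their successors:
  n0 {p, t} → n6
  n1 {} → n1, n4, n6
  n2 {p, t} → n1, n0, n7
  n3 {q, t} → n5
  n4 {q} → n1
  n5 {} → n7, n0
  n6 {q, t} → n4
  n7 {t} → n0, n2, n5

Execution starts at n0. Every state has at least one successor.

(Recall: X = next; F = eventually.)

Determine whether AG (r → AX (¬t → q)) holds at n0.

Satisfied

States satisfying r → AX (¬t → q): {n0, n1, n2, n3, n4, n5, n6, n7}.
States satisfying AG (r → AX (¬t → q)): {n0, n1, n2, n3, n4, n5, n6, n7}.
Every state reachable from n0 satisfies r → AX (¬t → q).
n0 ∈ Sat(AG (r → AX (¬t → q))).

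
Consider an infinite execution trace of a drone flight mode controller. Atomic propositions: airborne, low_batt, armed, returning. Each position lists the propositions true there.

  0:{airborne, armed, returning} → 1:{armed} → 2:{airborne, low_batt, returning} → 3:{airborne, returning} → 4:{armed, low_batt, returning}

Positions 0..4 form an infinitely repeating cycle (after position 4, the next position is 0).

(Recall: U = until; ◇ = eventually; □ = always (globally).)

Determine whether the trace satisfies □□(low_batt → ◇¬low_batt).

Yes

□(low_batt → ◇¬low_batt) holds at every position 0..4, and those are all positions ever visited, so □□(low_batt → ◇¬low_batt) holds.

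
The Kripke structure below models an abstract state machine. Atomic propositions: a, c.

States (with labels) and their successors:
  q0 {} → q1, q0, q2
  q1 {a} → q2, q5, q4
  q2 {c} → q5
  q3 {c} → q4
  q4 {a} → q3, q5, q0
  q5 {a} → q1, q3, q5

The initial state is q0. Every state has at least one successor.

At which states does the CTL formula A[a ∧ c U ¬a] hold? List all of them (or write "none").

States satisfying a ∧ c: ∅.
States satisfying ¬a: {q0, q2, q3}.
States satisfying A[a ∧ c U ¬a]: {q0, q2, q3}.

{q0, q2, q3}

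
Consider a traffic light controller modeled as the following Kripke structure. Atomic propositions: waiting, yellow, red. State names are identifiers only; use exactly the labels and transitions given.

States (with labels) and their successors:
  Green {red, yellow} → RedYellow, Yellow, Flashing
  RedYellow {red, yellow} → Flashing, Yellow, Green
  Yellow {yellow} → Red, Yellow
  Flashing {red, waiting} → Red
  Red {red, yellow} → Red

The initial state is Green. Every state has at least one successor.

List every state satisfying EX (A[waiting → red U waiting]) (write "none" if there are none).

{Green, RedYellow}

States satisfying A[waiting → red U waiting]: {Flashing}.
States satisfying EX (A[waiting → red U waiting]): {Green, RedYellow}.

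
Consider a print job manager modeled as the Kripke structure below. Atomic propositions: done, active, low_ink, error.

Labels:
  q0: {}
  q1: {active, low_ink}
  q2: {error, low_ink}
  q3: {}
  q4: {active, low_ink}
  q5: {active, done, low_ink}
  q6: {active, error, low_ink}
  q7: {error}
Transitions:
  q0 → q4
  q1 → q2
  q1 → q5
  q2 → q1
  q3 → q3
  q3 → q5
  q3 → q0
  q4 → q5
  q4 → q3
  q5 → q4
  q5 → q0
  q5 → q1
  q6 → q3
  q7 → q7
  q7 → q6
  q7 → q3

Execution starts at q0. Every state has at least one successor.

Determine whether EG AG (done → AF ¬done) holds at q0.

States satisfying AG (done → AF ¬done): {q0, q1, q2, q3, q4, q5, q6, q7}.
States satisfying EG AG (done → AF ¬done): {q0, q1, q2, q3, q4, q5, q6, q7}.
q0 ∈ Sat(EG AG (done → AF ¬done)).

Satisfied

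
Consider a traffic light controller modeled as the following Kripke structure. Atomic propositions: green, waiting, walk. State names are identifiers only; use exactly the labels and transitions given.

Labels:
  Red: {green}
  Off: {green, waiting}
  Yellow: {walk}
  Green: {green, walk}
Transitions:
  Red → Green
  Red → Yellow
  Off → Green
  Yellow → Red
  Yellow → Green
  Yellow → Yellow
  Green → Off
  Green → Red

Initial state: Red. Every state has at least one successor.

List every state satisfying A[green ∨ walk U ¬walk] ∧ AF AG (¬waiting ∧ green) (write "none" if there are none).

States satisfying green ∨ walk: {Red, Off, Yellow, Green}.
States satisfying ¬walk: {Red, Off}.
States satisfying A[green ∨ walk U ¬walk]: {Red, Off, Green}.
States satisfying AG (¬waiting ∧ green): ∅.
States satisfying AF AG (¬waiting ∧ green): ∅.
States satisfying A[green ∨ walk U ¬walk] ∧ AF AG (¬waiting ∧ green): ∅.

none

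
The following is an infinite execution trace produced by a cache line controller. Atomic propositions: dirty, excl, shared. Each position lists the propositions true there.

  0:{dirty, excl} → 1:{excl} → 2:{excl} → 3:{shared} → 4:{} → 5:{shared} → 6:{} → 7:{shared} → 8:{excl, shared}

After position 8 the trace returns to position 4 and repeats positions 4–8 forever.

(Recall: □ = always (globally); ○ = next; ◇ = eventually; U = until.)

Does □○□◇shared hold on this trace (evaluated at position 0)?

○□◇shared holds at every position 0..8, and those are all positions ever visited, so □○□◇shared holds.

Holds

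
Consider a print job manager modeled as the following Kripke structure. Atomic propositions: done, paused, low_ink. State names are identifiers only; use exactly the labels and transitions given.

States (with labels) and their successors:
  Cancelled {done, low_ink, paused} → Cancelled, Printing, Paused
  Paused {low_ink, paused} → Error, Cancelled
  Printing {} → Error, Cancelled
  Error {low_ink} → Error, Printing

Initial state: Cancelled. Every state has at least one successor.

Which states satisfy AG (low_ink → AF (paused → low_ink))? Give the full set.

States satisfying low_ink → AF (paused → low_ink): {Cancelled, Paused, Printing, Error}.
States satisfying AG (low_ink → AF (paused → low_ink)): {Cancelled, Paused, Printing, Error}.

{Cancelled, Paused, Printing, Error}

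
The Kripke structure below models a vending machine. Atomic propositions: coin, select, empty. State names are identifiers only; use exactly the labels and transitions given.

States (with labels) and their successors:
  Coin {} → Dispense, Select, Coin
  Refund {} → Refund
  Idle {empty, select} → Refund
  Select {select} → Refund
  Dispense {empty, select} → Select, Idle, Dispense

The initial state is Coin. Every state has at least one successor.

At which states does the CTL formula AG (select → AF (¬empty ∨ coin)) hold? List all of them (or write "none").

States satisfying select → AF (¬empty ∨ coin): {Coin, Refund, Idle, Select}.
States satisfying AG (select → AF (¬empty ∨ coin)): {Refund, Idle, Select}.

{Refund, Idle, Select}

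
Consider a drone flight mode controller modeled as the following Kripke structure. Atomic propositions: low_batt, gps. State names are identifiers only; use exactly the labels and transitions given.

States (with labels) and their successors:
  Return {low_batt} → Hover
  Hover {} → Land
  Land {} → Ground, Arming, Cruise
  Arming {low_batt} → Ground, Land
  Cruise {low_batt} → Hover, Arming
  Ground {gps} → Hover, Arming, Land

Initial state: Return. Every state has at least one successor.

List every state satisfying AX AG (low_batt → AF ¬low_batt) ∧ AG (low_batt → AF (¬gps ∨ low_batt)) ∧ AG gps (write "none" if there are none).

none

States satisfying AG (low_batt → AF ¬low_batt): {Return, Hover, Land, Arming, Cruise, Ground}.
States satisfying AX AG (low_batt → AF ¬low_batt): {Return, Hover, Land, Arming, Cruise, Ground}.
States satisfying low_batt → AF (¬gps ∨ low_batt): {Return, Hover, Land, Arming, Cruise, Ground}.
States satisfying AG (low_batt → AF (¬gps ∨ low_batt)): {Return, Hover, Land, Arming, Cruise, Ground}.
States satisfying gps: {Ground}.
States satisfying AG gps: ∅.
States satisfying AG (low_batt → AF (¬gps ∨ low_batt)) ∧ AG gps: ∅.
States satisfying AX AG (low_batt → AF ¬low_batt) ∧ AG (low_batt → AF (¬gps ∨ low_batt)) ∧ AG gps: ∅.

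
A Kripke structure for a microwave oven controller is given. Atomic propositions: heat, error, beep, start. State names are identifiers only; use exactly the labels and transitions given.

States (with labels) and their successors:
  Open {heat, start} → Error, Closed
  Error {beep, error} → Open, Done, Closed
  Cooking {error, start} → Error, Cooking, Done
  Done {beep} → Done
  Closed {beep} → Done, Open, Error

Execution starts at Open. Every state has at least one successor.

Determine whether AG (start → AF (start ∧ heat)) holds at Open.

Holds

States satisfying start → AF (start ∧ heat): {Open, Error, Done, Closed}.
States satisfying AG (start → AF (start ∧ heat)): {Open, Error, Done, Closed}.
Every state reachable from Open satisfies start → AF (start ∧ heat).
Open ∈ Sat(AG (start → AF (start ∧ heat))).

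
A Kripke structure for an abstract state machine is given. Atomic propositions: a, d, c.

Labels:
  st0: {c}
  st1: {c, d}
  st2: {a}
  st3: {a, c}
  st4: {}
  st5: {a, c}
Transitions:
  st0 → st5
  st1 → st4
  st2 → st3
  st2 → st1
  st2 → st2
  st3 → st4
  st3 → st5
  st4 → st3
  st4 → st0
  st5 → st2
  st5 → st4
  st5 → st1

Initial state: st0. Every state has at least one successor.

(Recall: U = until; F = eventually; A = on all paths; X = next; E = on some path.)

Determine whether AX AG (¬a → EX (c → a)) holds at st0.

Holds

States satisfying AG (¬a → EX (c → a)): {st0, st1, st2, st3, st4, st5}.
States satisfying AX AG (¬a → EX (c → a)): {st0, st1, st2, st3, st4, st5}.
st0 ∈ Sat(AX AG (¬a → EX (c → a))).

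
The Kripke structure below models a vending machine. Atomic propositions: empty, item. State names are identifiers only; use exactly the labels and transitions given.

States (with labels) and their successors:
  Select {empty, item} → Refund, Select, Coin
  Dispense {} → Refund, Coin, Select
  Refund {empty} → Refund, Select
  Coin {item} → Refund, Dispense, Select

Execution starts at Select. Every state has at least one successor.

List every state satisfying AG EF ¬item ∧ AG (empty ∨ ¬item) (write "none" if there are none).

none

States satisfying EF ¬item: {Select, Dispense, Refund, Coin}.
States satisfying AG EF ¬item: {Select, Dispense, Refund, Coin}.
States satisfying empty ∨ ¬item: {Select, Dispense, Refund}.
States satisfying AG (empty ∨ ¬item): ∅.
States satisfying AG EF ¬item ∧ AG (empty ∨ ¬item): ∅.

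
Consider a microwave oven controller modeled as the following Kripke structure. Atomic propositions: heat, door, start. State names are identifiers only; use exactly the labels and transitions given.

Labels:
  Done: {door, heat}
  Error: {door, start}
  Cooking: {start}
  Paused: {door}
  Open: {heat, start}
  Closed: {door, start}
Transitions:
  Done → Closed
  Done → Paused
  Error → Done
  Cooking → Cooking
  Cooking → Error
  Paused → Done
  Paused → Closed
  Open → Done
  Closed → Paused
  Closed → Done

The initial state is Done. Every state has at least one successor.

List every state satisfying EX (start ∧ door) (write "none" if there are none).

{Done, Cooking, Paused}

States satisfying start ∧ door: {Error, Closed}.
States satisfying EX (start ∧ door): {Done, Cooking, Paused}.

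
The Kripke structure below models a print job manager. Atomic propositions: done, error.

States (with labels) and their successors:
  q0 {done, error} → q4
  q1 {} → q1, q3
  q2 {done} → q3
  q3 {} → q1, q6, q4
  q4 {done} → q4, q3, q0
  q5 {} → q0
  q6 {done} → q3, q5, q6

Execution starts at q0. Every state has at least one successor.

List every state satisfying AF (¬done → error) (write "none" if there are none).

{q0, q2, q4, q5, q6}

States satisfying ¬done → error: {q0, q2, q4, q6}.
States satisfying AF (¬done → error): {q0, q2, q4, q5, q6}.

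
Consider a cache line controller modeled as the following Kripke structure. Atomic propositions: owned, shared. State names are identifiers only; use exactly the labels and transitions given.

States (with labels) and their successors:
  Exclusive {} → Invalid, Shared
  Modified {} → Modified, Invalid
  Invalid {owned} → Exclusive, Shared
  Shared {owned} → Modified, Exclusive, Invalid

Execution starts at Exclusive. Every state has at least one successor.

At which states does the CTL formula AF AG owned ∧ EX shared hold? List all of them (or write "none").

none

States satisfying AG owned: ∅.
States satisfying AF AG owned: ∅.
States satisfying shared: ∅.
States satisfying EX shared: ∅.
States satisfying AF AG owned ∧ EX shared: ∅.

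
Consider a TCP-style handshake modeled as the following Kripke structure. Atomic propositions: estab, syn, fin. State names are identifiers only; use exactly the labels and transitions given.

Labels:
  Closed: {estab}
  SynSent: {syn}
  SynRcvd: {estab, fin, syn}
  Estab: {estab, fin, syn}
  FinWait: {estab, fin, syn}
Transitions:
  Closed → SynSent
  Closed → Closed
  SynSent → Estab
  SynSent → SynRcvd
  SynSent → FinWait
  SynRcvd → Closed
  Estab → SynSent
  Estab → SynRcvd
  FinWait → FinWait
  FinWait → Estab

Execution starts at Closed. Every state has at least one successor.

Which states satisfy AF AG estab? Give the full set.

States satisfying AG estab: ∅.
States satisfying AF AG estab: ∅.

none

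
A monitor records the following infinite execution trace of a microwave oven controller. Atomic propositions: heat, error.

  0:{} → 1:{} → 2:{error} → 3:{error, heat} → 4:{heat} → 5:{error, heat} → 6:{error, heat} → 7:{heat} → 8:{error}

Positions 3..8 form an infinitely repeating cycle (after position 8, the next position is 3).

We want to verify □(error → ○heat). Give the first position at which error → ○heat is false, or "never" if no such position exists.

never

error → ○heat holds at every position 0..8, and those are all the positions the trace ever visits, so the invariant □(error → ○heat) is never violated.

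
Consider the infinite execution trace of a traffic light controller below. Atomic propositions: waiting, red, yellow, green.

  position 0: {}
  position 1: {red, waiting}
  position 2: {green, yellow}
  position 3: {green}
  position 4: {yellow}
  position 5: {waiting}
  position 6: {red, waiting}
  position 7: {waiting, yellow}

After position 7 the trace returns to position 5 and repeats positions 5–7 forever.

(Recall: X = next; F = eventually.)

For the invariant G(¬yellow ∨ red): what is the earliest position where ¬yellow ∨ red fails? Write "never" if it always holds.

2

Check ¬yellow ∨ red at each position in order: 0 ✓, 1 ✓.
At position 2 the labels are {green, yellow}, so ¬yellow ∨ red is false there. This is the first violation.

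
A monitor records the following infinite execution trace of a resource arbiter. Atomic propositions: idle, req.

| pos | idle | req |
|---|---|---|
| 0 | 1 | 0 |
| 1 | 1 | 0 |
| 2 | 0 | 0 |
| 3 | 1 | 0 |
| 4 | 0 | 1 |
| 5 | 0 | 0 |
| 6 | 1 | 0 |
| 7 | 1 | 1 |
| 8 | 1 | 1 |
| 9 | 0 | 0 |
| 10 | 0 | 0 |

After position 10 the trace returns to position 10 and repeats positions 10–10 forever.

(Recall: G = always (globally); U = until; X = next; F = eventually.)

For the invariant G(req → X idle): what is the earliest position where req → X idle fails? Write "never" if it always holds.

4

Check req → X idle at each position in order: 0 ✓, 1 ✓, 2 ✓, 3 ✓.
At position 4 the labels are {req} and the next position 5 has {}, so req → X idle is false there. This is the first violation.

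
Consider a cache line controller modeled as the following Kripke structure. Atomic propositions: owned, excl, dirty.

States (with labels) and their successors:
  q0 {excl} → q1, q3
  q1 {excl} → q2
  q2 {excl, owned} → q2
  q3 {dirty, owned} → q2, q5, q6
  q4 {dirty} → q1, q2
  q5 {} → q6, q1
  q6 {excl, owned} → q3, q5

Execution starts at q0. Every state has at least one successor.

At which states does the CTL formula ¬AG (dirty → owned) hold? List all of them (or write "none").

States satisfying dirty → owned: {q0, q1, q2, q3, q5, q6}.
States satisfying AG (dirty → owned): {q0, q1, q2, q3, q5, q6}.
States satisfying ¬AG (dirty → owned): {q4}.

{q4}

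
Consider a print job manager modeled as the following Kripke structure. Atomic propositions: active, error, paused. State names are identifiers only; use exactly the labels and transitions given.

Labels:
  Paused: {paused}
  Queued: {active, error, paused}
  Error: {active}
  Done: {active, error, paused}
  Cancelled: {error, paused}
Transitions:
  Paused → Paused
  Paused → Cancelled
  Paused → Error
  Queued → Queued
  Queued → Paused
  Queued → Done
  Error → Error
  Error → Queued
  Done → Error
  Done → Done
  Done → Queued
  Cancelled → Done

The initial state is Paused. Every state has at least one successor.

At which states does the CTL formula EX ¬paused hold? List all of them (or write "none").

States satisfying ¬paused: {Error}.
States satisfying EX ¬paused: {Paused, Error, Done}.

{Paused, Error, Done}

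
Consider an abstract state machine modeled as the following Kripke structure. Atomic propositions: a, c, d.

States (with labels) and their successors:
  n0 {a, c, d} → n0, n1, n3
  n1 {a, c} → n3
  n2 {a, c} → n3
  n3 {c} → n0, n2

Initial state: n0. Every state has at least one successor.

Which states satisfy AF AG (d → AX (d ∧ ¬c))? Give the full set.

States satisfying AG (d → AX (d ∧ ¬c)): ∅.
States satisfying AF AG (d → AX (d ∧ ¬c)): ∅.

none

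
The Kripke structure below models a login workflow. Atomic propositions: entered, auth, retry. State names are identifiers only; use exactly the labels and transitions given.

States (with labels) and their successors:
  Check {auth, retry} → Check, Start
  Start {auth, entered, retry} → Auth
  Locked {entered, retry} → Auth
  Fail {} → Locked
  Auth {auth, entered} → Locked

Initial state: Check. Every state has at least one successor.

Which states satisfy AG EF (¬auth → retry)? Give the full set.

States satisfying EF (¬auth → retry): {Check, Start, Locked, Fail, Auth}.
States satisfying AG EF (¬auth → retry): {Check, Start, Locked, Fail, Auth}.

{Check, Start, Locked, Fail, Auth}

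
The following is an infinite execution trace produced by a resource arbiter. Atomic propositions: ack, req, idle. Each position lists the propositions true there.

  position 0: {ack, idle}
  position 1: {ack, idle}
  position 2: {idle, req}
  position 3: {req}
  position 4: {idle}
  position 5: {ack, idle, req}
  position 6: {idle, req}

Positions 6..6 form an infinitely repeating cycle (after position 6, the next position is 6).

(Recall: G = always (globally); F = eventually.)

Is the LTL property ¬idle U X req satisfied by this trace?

Violated

Walking from position 0: at position 0, X req has not yet held and ¬idle fails, so ¬idle U X req is false.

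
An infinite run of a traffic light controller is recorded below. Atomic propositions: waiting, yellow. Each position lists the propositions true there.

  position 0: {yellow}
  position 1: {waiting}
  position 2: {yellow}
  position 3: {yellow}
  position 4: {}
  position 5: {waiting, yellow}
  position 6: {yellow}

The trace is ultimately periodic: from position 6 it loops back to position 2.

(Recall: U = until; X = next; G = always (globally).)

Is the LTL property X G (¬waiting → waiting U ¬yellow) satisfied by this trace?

The position after 0 is 1; G (¬waiting → waiting U ¬yellow) is false there.

No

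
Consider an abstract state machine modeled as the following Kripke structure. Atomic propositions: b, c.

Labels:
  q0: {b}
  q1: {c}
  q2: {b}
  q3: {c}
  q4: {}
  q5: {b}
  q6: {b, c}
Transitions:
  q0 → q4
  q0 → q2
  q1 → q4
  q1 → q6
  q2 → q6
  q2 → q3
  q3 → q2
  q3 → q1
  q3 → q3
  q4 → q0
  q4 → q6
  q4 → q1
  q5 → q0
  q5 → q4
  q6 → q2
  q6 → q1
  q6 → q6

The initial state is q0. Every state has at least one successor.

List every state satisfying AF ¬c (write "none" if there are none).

{q0, q2, q4, q5}

States satisfying ¬c: {q0, q2, q4, q5}.
States satisfying AF ¬c: {q0, q2, q4, q5}.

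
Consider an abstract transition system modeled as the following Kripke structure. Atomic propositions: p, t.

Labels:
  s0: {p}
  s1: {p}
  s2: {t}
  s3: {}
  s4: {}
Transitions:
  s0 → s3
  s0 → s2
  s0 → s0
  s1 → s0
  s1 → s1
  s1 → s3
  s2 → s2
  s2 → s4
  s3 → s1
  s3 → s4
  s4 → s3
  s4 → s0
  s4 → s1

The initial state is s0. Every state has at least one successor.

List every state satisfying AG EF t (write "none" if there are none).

{s0, s1, s2, s3, s4}

States satisfying EF t: {s0, s1, s2, s3, s4}.
States satisfying AG EF t: {s0, s1, s2, s3, s4}.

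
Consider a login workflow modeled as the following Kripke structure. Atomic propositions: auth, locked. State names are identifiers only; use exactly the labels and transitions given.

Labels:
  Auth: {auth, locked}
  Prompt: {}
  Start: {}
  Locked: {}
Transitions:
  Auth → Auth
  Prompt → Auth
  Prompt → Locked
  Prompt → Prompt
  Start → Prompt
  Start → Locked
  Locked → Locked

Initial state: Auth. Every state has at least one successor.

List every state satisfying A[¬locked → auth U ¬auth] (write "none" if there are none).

{Prompt, Start, Locked}

States satisfying ¬locked → auth: {Auth}.
States satisfying ¬auth: {Prompt, Start, Locked}.
States satisfying A[¬locked → auth U ¬auth]: {Prompt, Start, Locked}.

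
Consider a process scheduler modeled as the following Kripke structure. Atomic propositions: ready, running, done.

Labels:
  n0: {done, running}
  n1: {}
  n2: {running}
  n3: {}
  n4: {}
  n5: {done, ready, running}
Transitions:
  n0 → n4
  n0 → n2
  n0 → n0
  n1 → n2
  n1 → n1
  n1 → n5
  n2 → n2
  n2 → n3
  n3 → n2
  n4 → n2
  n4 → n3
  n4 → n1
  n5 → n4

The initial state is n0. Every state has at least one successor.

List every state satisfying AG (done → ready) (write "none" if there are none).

States satisfying done → ready: {n1, n2, n3, n4, n5}.
States satisfying AG (done → ready): {n1, n2, n3, n4, n5}.

{n1, n2, n3, n4, n5}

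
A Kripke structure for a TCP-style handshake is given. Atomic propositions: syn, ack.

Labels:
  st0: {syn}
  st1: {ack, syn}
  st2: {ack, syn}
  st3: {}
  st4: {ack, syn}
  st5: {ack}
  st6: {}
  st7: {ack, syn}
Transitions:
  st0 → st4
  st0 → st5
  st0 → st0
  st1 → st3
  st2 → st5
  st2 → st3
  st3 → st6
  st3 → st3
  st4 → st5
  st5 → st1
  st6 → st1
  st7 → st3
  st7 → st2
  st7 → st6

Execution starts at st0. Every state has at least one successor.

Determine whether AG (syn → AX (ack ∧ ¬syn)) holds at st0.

Does not hold

States satisfying syn → AX (ack ∧ ¬syn): {st3, st4, st5, st6}.
States satisfying AG (syn → AX (ack ∧ ¬syn)): ∅.
st0 is reachable from st0 and violates syn → AX (ack ∧ ¬syn), so AG fails at st0.
st0 ∉ Sat(AG (syn → AX (ack ∧ ¬syn))).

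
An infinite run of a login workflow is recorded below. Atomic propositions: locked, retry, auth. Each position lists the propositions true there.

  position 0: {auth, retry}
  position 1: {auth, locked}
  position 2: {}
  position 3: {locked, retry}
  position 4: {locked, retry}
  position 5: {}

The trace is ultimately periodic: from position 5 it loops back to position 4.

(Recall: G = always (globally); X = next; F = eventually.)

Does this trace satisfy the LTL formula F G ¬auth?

Yes

G ¬auth holds at position 2, which is reachable from 0, so F G ¬auth holds.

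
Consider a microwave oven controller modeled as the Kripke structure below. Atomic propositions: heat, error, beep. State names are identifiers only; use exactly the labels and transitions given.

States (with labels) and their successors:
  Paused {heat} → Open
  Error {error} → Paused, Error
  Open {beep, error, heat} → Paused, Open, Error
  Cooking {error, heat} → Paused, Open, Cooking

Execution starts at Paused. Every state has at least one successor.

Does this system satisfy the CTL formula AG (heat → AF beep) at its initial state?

States satisfying heat → AF beep: {Paused, Error, Open}.
States satisfying AG (heat → AF beep): {Paused, Error, Open}.
Every state reachable from Paused satisfies heat → AF beep.
Paused ∈ Sat(AG (heat → AF beep)).

Holds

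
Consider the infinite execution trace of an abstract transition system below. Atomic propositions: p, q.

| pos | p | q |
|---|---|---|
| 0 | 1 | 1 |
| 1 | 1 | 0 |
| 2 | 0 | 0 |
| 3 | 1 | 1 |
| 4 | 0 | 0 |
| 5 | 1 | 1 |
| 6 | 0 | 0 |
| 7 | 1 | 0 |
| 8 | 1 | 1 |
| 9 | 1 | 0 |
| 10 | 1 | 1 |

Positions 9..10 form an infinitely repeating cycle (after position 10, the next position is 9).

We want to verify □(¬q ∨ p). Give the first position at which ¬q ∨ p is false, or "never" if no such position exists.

¬q ∨ p holds at every position 0..10, and those are all the positions the trace ever visits, so the invariant □(¬q ∨ p) is never violated.

never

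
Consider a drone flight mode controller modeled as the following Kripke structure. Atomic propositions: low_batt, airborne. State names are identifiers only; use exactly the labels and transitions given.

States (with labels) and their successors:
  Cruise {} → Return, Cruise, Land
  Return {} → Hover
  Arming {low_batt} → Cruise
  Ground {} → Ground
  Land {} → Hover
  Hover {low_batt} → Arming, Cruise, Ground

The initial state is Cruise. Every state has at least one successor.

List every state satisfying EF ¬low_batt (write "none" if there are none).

{Cruise, Return, Arming, Ground, Land, Hover}

States satisfying ¬low_batt: {Cruise, Return, Ground, Land}.
States satisfying EF ¬low_batt: {Cruise, Return, Arming, Ground, Land, Hover}.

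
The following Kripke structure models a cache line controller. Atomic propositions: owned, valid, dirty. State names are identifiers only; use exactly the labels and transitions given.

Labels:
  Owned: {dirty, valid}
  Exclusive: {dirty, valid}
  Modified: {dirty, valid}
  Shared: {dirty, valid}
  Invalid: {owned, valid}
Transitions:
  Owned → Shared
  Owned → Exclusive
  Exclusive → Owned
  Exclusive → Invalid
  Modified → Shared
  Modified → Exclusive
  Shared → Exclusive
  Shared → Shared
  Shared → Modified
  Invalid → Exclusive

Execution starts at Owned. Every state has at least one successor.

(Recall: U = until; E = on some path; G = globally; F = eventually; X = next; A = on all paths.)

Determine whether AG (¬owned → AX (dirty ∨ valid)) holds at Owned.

States satisfying ¬owned → AX (dirty ∨ valid): {Owned, Exclusive, Modified, Shared, Invalid}.
States satisfying AG (¬owned → AX (dirty ∨ valid)): {Owned, Exclusive, Modified, Shared, Invalid}.
Every state reachable from Owned satisfies ¬owned → AX (dirty ∨ valid).
Owned ∈ Sat(AG (¬owned → AX (dirty ∨ valid))).

Satisfied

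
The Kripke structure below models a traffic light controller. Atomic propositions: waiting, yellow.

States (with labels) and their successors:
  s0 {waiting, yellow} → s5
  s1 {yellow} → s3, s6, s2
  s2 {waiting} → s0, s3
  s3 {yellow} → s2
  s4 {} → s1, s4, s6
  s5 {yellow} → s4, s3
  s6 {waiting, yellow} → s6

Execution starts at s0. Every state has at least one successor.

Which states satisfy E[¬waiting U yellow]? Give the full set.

States satisfying ¬waiting: {s1, s3, s4, s5}.
States satisfying yellow: {s0, s1, s3, s5, s6}.
States satisfying E[¬waiting U yellow]: {s0, s1, s3, s4, s5, s6}.

{s0, s1, s3, s4, s5, s6}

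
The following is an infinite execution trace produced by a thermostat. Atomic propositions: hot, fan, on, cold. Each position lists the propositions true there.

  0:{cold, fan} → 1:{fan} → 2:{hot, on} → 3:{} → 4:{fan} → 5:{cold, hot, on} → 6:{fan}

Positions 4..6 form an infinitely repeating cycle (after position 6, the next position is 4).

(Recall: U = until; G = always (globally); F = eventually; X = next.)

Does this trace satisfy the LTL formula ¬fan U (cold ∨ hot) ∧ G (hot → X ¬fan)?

No

Walking from position 0: cold ∨ hot first holds at position 0, and ¬fan holds at every earlier position along the way, so ¬fan U (cold ∨ hot) holds.
hot → X ¬fan must hold at every position from 0 onward. It fails at position 5, so G (hot → X ¬fan) is false.
Positions where hot holds: 2, 5.
Check X ¬fan at each: 2→ok, 5→fails.
At position 0: ¬fan U (cold ∨ hot) is true; G (hot → X ¬fan) is false; so ¬fan U (cold ∨ hot) ∧ G (hot → X ¬fan) is false.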